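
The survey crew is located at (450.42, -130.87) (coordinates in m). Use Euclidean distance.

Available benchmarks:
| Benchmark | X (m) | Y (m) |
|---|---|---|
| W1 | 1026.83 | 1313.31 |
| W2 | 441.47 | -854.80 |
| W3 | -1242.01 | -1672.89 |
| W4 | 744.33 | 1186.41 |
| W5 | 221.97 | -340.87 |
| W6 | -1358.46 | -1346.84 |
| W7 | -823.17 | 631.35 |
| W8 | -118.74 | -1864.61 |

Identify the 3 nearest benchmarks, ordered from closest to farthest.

Distances from (450.42, -130.87):
W1: 1554.96 m
W2: 723.99 m
W3: 2289.57 m
W4: 1349.67 m
W5: 310.31 m
W6: 2179.59 m
W7: 1484.25 m
W8: 1824.77 m
Sorted: W5 (310.31 m) < W2 (723.99 m) < W4 (1349.67 m) < W7 (1484.25 m) < W1 (1554.96 m) < …

W5, W2, W4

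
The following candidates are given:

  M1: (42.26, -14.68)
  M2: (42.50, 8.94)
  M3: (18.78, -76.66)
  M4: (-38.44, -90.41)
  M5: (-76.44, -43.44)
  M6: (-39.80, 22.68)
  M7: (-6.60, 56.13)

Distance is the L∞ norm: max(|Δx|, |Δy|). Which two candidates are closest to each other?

Pairwise distances:
M1–M2: 23.62
M1–M3: 61.98
M1–M4: 80.70
M1–M5: 118.70
M1–M6: 82.06
M1–M7: 70.81
M2–M3: 85.60
M2–M4: 99.35
M2–M5: 118.94
M2–M6: 82.30
M2–M7: 49.10
M3–M4: 57.22
M3–M5: 95.22
M3–M6: 99.34
M3–M7: 132.79
M4–M5: 46.97
M4–M6: 113.09
M4–M7: 146.54
M5–M6: 66.12
M5–M7: 99.57
M6–M7: 33.45
Closest pair: M1–M2 at 23.62.

M1 and M2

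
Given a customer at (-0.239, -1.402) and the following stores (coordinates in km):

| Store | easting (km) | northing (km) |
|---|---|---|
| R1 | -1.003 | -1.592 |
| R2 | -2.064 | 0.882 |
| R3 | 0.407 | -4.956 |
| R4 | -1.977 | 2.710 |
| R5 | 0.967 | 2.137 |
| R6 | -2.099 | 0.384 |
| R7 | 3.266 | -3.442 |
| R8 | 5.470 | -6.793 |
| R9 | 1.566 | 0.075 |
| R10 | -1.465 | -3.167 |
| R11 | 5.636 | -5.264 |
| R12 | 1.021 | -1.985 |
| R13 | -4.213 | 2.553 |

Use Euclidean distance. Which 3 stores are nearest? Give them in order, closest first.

Distances from (-0.239, -1.402):
R1: √((-0.764)² + (-0.190)²) = √(0.58370 + 0.03610) = 0.787 km
R2: √((-1.825)² + (2.284)²) = √(3.33063 + 5.21666) = 2.924 km
R3: √((0.646)² + (-3.554)²) = √(0.41732 + 12.63092) = 3.612 km
R4: √((-1.738)² + (4.112)²) = √(3.02064 + 16.90854) = 4.464 km
R5: √((1.206)² + (3.539)²) = √(1.45444 + 12.52452) = 3.739 km
R6: √((-1.860)² + (1.786)²) = √(3.45960 + 3.18980) = 2.579 km
R7: √((3.505)² + (-2.040)²) = √(12.28502 + 4.16160) = 4.055 km
R8: √((5.709)² + (-5.391)²) = √(32.59268 + 29.06288) = 7.852 km
R9: √((1.805)² + (1.477)²) = √(3.25803 + 2.18153) = 2.332 km
R10: √((-1.226)² + (-1.765)²) = √(1.50308 + 3.11522) = 2.149 km
R11: √((5.875)² + (-3.862)²) = √(34.51562 + 14.91504) = 7.031 km
R12: √((1.260)² + (-0.583)²) = √(1.58760 + 0.33989) = 1.388 km
R13: √((-3.974)² + (3.955)²) = √(15.79268 + 15.64203) = 5.607 km
Sorted: R1 (0.787 km) < R12 (1.388 km) < R10 (2.149 km) < R9 (2.332 km) < R6 (2.579 km) < …

R1, R12, R10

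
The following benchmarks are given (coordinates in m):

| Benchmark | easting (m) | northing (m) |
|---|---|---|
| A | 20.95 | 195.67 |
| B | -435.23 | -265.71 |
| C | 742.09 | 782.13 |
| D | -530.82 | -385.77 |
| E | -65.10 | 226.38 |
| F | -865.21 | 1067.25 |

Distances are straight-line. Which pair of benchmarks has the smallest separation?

A and E

Pairwise distances:
A–B: 648.82 m
A–C: 929.50 m
A–D: 801.58 m
A–E: 91.37 m
A–F: 1242.95 m
B–C: 1576.09 m
B–D: 153.47 m
B–E: 615.75 m
B–F: 1400.59 m
C–D: 1727.51 m
C–E: 980.01 m
C–F: 1632.39 m
D–E: 769.17 m
D–F: 1491.00 m
E–F: 1160.71 m
Closest pair: A–E at 91.37 m.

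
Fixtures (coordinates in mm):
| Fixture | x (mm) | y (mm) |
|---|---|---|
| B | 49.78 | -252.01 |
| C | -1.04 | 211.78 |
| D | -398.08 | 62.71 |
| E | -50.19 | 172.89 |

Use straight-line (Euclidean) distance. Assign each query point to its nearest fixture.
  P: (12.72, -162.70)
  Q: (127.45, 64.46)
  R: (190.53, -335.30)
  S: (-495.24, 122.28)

P→B; Q→C; R→B; S→D

P at (12.72, -162.70):
  B: √((37.06)² + (-89.31)²) = √(1373.4436 + 7976.2761) = 96.69 mm
  C: √((-13.76)² + (374.48)²) = √(189.3376 + 140235.2704) = 374.73 mm
  D: √((-410.80)² + (225.41)²) = √(168756.6400 + 50809.6681) = 468.58 mm
  E: √((-62.91)² + (335.59)²) = √(3957.6681 + 112620.6481) = 341.44 mm
  → nearest: B (96.69 mm)
Q at (127.45, 64.46):
  B: √((-77.67)² + (-316.47)²) = √(6032.6289 + 100153.2609) = 325.86 mm
  C: √((-128.49)² + (147.32)²) = √(16509.6801 + 21703.1824) = 195.48 mm
  D: √((-525.53)² + (-1.75)²) = √(276181.7809 + 3.0625) = 525.53 mm
  E: √((-177.64)² + (108.43)²) = √(31555.9696 + 11757.0649) = 208.12 mm
  → nearest: C (195.48 mm)
R at (190.53, -335.30):
  B: √((-140.75)² + (83.29)²) = √(19810.5625 + 6937.2241) = 163.55 mm
  C: √((-191.57)² + (547.08)²) = √(36699.0649 + 299296.5264) = 579.65 mm
  D: √((-588.61)² + (398.01)²) = √(346461.7321 + 158411.9601) = 710.54 mm
  E: √((-240.72)² + (508.19)²) = √(57946.1184 + 258257.0761) = 562.32 mm
  → nearest: B (163.55 mm)
S at (-495.24, 122.28):
  B: √((545.02)² + (-374.29)²) = √(297046.8004 + 140093.0041) = 661.17 mm
  C: √((494.20)² + (89.50)²) = √(244233.6400 + 8010.2500) = 502.24 mm
  D: √((97.16)² + (-59.57)²) = √(9440.0656 + 3548.5849) = 113.97 mm
  E: √((445.05)² + (50.61)²) = √(198069.5025 + 2561.3721) = 447.92 mm
  → nearest: D (113.97 mm)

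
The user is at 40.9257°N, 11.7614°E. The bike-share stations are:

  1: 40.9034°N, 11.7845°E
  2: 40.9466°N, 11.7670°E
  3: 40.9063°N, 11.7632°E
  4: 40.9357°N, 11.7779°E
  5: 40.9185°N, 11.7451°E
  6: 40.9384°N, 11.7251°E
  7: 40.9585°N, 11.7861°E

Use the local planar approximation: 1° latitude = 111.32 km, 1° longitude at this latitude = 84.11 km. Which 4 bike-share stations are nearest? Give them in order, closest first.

Distances from 40.9257°N, 11.7614°E:
1: 3.1524 km
2: 2.3738 km
3: 2.1649 km
4: 1.7791 km
5: 1.5881 km
6: 3.3646 km
7: 4.2010 km
Sorted: 5 (1.5881 km) < 4 (1.7791 km) < 3 (2.1649 km) < 2 (2.3738 km) < 1 (3.1524 km) < 6 (3.3646 km) < …

5, 4, 3, 2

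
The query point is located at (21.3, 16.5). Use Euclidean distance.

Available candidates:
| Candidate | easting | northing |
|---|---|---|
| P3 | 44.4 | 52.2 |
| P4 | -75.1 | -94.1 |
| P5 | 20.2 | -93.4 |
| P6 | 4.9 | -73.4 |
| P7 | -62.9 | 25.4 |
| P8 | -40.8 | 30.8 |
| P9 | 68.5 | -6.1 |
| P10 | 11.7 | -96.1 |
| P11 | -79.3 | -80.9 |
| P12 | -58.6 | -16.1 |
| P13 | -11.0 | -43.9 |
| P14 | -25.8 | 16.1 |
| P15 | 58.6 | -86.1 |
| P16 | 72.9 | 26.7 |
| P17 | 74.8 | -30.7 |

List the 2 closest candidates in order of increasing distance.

P3, P14

Distances from (21.3, 16.5):
P3: √((23.1)² + (35.7)²) = √(533.610 + 1274.490) = 42.5
P4: √((-96.4)² + (-110.6)²) = √(9292.960 + 12232.360) = 146.7
P5: √((-1.1)² + (-109.9)²) = √(1.210 + 12078.010) = 109.9
P6: √((-16.4)² + (-89.9)²) = √(268.960 + 8082.010) = 91.4
P7: √((-84.2)² + (8.9)²) = √(7089.640 + 79.210) = 84.7
P8: √((-62.1)² + (14.3)²) = √(3856.410 + 204.490) = 63.7
P9: √((47.2)² + (-22.6)²) = √(2227.840 + 510.760) = 52.3
P10: √((-9.6)² + (-112.6)²) = √(92.160 + 12678.760) = 113.0
P11: √((-100.6)² + (-97.4)²) = √(10120.360 + 9486.760) = 140.0
P12: √((-79.9)² + (-32.6)²) = √(6384.010 + 1062.760) = 86.3
P13: √((-32.3)² + (-60.4)²) = √(1043.290 + 3648.160) = 68.5
P14: √((-47.1)² + (-0.4)²) = √(2218.410 + 0.160) = 47.1
P15: √((37.3)² + (-102.6)²) = √(1391.290 + 10526.760) = 109.2
P16: √((51.6)² + (10.2)²) = √(2662.560 + 104.040) = 52.6
P17: √((53.5)² + (-47.2)²) = √(2862.250 + 2227.840) = 71.3
Sorted: P3 (42.5) < P14 (47.1) < P9 (52.3) < P16 (52.6) < …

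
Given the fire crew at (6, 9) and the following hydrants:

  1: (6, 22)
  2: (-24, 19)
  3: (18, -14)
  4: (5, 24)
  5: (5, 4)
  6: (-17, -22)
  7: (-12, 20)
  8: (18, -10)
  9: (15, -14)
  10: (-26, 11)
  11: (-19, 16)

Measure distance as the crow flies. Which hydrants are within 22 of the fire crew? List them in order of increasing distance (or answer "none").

5, 1, 4, 7

Distances from (6, 9):
1: 13.0
2: 31.6
3: 25.9
4: 15.0
5: 5.1
6: 38.6
7: 21.1
8: 22.5
9: 24.7
10: 32.1
11: 26.0
Threshold 22: 5 (5.1), 1 (13.0), 4 (15.0), 7 (21.1) are within range.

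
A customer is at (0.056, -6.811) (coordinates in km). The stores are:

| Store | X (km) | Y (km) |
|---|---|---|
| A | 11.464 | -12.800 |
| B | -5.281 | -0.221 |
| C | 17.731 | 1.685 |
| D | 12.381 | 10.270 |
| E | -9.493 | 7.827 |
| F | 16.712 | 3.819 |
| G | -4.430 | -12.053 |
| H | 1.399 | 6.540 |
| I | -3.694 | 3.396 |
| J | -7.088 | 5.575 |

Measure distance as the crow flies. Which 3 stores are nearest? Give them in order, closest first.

Distances from (0.056, -6.811):
A: √((11.408)² + (-5.989)²) = √(130.14246 + 35.86812) = 12.885 km
B: √((-5.337)² + (6.590)²) = √(28.48357 + 43.42810) = 8.480 km
C: √((17.675)² + (8.496)²) = √(312.40563 + 72.18202) = 19.611 km
D: √((12.325)² + (17.081)²) = √(151.90563 + 291.76056) = 21.063 km
E: √((-9.549)² + (14.638)²) = √(91.18340 + 214.27104) = 17.477 km
F: √((16.656)² + (10.630)²) = √(277.42234 + 112.99690) = 19.759 km
G: √((-4.486)² + (-5.242)²) = √(20.12420 + 27.47856) = 6.899 km
H: √((1.343)² + (13.351)²) = √(1.80365 + 178.24920) = 13.418 km
I: √((-3.750)² + (10.207)²) = √(14.06250 + 104.18285) = 10.874 km
J: √((-7.144)² + (12.386)²) = √(51.03674 + 153.41300) = 14.299 km
Sorted: G (6.899 km) < B (8.480 km) < I (10.874 km) < A (12.885 km) < H (13.418 km) < …

G, B, I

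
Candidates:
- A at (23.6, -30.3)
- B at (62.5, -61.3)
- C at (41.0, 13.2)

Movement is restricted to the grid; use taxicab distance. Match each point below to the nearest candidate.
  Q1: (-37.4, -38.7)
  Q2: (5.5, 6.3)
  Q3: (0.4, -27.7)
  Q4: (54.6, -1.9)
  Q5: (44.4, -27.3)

Q1→A; Q2→C; Q3→A; Q4→C; Q5→A

Q1 at (-37.4, -38.7):
  A: 69.4
  B: 122.5
  C: 130.3
  → nearest: A (69.4)
Q2 at (5.5, 6.3):
  A: 54.7
  B: 124.6
  C: 42.4
  → nearest: C (42.4)
Q3 at (0.4, -27.7):
  A: 25.8
  B: 95.7
  C: 81.5
  → nearest: A (25.8)
Q4 at (54.6, -1.9):
  A: 59.4
  B: 67.3
  C: 28.7
  → nearest: C (28.7)
Q5 at (44.4, -27.3):
  A: 23.8
  B: 52.1
  C: 43.9
  → nearest: A (23.8)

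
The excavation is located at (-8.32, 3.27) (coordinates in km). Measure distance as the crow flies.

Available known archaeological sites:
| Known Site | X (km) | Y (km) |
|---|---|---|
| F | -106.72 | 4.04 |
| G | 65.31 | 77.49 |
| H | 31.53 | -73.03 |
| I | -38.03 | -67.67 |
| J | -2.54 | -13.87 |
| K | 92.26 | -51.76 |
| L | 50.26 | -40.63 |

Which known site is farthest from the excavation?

K

Distances from (-8.32, 3.27):
F: √((-98.40)² + (0.77)²) = √(9682.5600 + 0.5929) = 98.40 km
G: √((73.63)² + (74.22)²) = √(5421.3769 + 5508.6084) = 104.55 km
H: √((39.85)² + (-76.30)²) = √(1588.0225 + 5821.6900) = 86.08 km
I: √((-29.71)² + (-70.94)²) = √(882.6841 + 5032.4836) = 76.91 km
J: √((5.78)² + (-17.14)²) = √(33.4084 + 293.7796) = 18.09 km
K: √((100.58)² + (-55.03)²) = √(10116.3364 + 3028.3009) = 114.65 km
L: √((58.58)² + (-43.90)²) = √(3431.6164 + 1927.2100) = 73.20 km
Maximum: K at 114.65 km.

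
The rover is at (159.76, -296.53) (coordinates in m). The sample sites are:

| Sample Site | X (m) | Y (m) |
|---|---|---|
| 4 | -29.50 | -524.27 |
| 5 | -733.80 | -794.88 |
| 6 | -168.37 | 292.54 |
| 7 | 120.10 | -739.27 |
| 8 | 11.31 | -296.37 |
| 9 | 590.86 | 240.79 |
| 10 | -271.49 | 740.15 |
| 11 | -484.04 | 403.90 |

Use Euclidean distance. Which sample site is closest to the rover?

8

Distances from (159.76, -296.53):
4: √((-189.26)² + (-227.74)²) = √(35819.3476 + 51865.5076) = 296.12 m
5: √((-893.56)² + (-498.35)²) = √(798449.4736 + 248352.7225) = 1023.13 m
6: √((-328.13)² + (589.07)²) = √(107669.2969 + 347003.4649) = 674.29 m
7: √((-39.66)² + (-442.74)²) = √(1572.9156 + 196018.7076) = 444.51 m
8: √((-148.45)² + (0.16)²) = √(22037.4025 + 0.0256) = 148.45 m
9: √((431.10)² + (537.32)²) = √(185847.2100 + 288712.7824) = 688.88 m
10: √((-431.25)² + (1036.68)²) = √(185976.5625 + 1074705.4224) = 1122.80 m
11: √((-643.80)² + (700.43)²) = √(414478.4400 + 490602.1849) = 951.36 m
Minimum: 8 at 148.45 m.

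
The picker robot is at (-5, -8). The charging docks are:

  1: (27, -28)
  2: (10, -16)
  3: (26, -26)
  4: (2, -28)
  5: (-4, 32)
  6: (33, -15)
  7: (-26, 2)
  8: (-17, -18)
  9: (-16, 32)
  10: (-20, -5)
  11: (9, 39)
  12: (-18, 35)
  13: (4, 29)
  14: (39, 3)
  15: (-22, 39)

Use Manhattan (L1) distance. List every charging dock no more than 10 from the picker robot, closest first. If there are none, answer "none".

none

Distances from (-5, -8):
1: 52
2: 23
3: 49
4: 27
5: 41
6: 45
7: 31
8: 22
9: 51
10: 18
11: 61
12: 56
13: 46
14: 55
15: 64
Threshold 10: none within range.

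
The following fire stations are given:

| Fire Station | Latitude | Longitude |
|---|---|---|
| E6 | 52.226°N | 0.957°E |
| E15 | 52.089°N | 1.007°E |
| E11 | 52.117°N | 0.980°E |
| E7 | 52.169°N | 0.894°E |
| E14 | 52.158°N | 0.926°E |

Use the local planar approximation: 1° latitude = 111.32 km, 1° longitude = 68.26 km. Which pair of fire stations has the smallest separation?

Pairwise distances:
E6–E15: √((-0.137·111.32)² + (0.050·68.26)²) = √(232.58812 + 11.64857) = 15.628 km
E6–E11: √((-0.109·111.32)² + (0.023·68.26)²) = √(147.23104 + 2.46484) = 12.235 km
E6–E7: √((-0.057·111.32)² + (-0.063·68.26)²) = √(40.26207 + 18.49327) = 7.665 km
E6–E14: √((-0.068·111.32)² + (-0.031·68.26)²) = √(57.30127 + 4.47771) = 7.860 km
E15–E11: √((0.028·111.32)² + (-0.027·68.26)²) = √(9.71544 + 3.39672) = 3.621 km
E15–E7: √((0.080·111.32)² + (-0.113·68.26)²) = √(79.30971 + 59.49623) = 11.782 km
E15–E14: √((0.069·111.32)² + (-0.081·68.26)²) = √(58.99899 + 30.57050) = 9.464 km
E11–E7: √((0.052·111.32)² + (-0.086·68.26)²) = √(33.50835 + 34.46113) = 8.244 km
E11–E14: √((0.041·111.32)² + (-0.054·68.26)²) = √(20.83119 + 13.58689) = 5.867 km
E7–E14: √((-0.011·111.32)² + (0.032·68.26)²) = √(1.49945 + 4.77125) = 2.504 km
Closest pair: E7–E14 at 2.504 km.

E7 and E14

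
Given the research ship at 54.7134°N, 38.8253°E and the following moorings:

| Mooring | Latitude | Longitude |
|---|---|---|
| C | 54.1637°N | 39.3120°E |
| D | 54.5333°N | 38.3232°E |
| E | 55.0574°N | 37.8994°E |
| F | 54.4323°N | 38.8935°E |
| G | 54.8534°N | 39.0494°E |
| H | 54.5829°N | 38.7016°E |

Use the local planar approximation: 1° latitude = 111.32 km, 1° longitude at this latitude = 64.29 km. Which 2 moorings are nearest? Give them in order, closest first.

H, G

Distances from 54.7134°N, 38.8253°E:
C: 68.7284 km
D: 37.9994 km
E: 70.7799 km
F: 31.5977 km
G: 21.2240 km
H: 16.5616 km
Sorted: H (16.5616 km) < G (21.2240 km) < F (31.5977 km) < D (37.9994 km) < …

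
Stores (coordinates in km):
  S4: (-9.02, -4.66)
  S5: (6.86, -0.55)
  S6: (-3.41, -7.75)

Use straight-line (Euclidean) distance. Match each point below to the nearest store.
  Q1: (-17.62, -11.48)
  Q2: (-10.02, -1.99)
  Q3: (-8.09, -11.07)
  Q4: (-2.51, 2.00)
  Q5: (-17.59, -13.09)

Q1 at (-17.62, -11.48):
  S4: √((8.60)² + (6.82)²) = √(73.9600 + 46.5124) = 10.98 km
  S5: √((24.48)² + (10.93)²) = √(599.2704 + 119.4649) = 26.81 km
  S6: √((14.21)² + (3.73)²) = √(201.9241 + 13.9129) = 14.69 km
  → nearest: S4 (10.98 km)
Q2 at (-10.02, -1.99):
  S4: √((1.00)² + (-2.67)²) = √(1.0000 + 7.1289) = 2.85 km
  S5: √((16.88)² + (1.44)²) = √(284.9344 + 2.0736) = 16.94 km
  S6: √((6.61)² + (-5.76)²) = √(43.6921 + 33.1776) = 8.77 km
  → nearest: S4 (2.85 km)
Q3 at (-8.09, -11.07):
  S4: √((-0.93)² + (6.41)²) = √(0.8649 + 41.0881) = 6.48 km
  S5: √((14.95)² + (10.52)²) = √(223.5025 + 110.6704) = 18.28 km
  S6: √((4.68)² + (3.32)²) = √(21.9024 + 11.0224) = 5.74 km
  → nearest: S6 (5.74 km)
Q4 at (-2.51, 2.00):
  S4: √((-6.51)² + (-6.66)²) = √(42.3801 + 44.3556) = 9.31 km
  S5: √((9.37)² + (-2.55)²) = √(87.7969 + 6.5025) = 9.71 km
  S6: √((-0.90)² + (-9.75)²) = √(0.8100 + 95.0625) = 9.79 km
  → nearest: S4 (9.31 km)
Q5 at (-17.59, -13.09):
  S4: √((8.57)² + (8.43)²) = √(73.4449 + 71.0649) = 12.02 km
  S5: √((24.45)² + (12.54)²) = √(597.8025 + 157.2516) = 27.48 km
  S6: √((14.18)² + (5.34)²) = √(201.0724 + 28.5156) = 15.15 km
  → nearest: S4 (12.02 km)

Q1→S4; Q2→S4; Q3→S6; Q4→S4; Q5→S4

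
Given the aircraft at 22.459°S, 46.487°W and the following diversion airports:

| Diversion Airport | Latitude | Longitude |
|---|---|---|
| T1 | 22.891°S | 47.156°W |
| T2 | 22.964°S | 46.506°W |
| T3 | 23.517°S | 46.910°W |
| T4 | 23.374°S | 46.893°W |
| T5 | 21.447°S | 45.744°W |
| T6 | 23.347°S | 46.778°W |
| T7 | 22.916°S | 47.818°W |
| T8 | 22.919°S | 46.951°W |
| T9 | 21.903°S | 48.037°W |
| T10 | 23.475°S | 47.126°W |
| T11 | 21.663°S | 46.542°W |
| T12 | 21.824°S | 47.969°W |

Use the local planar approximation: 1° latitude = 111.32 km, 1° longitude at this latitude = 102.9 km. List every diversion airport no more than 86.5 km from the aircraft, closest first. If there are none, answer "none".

T2, T8, T1

Distances from 22.459°S, 46.487°W:
T1: √((-0.432·111.32)² + (-0.669·102.9)²) = √(2312.67118 + 4738.95937) = 83.974 km
T2: √((-0.505·111.32)² + (-0.019·102.9)²) = √(3160.30612 + 3.82242) = 56.251 km
T3: √((-1.058·111.32)² + (-0.423·102.9)²) = √(13871.31809 + 1894.57361) = 125.562 km
T4: √((-0.915·111.32)² + (-0.406·102.9)²) = √(10375.01142 + 1745.35115) = 110.093 km
T5: √((1.012·111.32)² + (0.743·102.9)²) = √(12691.33829 + 5845.32115) = 136.149 km
T6: √((-0.888·111.32)² + (-0.291·102.9)²) = √(9771.74954 + 896.63715) = 103.288 km
T7: √((-0.457·111.32)² + (-1.331·102.9)²) = √(2588.08655 + 18758.01421) = 146.103 km
T8: √((-0.460·111.32)² + (-0.464·102.9)²) = √(2622.17733 + 2279.64232) = 70.013 km
T9: √((0.556·111.32)² + (-1.550·102.9)²) = √(3830.85733 + 25438.65502) = 171.083 km
T10: √((-1.016·111.32)² + (-0.639·102.9)²) = √(12791.86335 + 4323.47016) = 130.826 km
T11: √((0.796·111.32)² + (-0.055·102.9)²) = √(7851.85970 + 32.02994) = 88.791 km
T12: √((0.635·111.32)² + (-1.482·102.9)²) = √(4996.82162 + 23255.57900) = 168.085 km
Threshold 86.5 km: T2 (56.251 km), T8 (70.013 km), T1 (83.974 km) are within range.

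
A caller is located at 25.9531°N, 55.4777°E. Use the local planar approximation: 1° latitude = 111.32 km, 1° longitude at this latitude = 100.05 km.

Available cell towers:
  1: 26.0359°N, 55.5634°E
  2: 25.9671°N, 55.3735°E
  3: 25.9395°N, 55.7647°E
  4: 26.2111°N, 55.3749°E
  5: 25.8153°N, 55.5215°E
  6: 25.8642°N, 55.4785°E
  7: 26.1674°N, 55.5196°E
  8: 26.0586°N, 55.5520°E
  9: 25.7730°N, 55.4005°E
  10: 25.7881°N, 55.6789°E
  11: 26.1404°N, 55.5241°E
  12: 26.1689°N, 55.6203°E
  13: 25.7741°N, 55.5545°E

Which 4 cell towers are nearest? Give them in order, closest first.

6, 2, 1, 8

Distances from 25.9531°N, 55.4777°E:
1: 12.5888 km
2: 10.5411 km
3: 28.7542 km
4: 30.5066 km
5: 15.9536 km
6: 9.8967 km
7: 24.2214 km
8: 13.8992 km
9: 21.4851 km
10: 27.2506 km
11: 21.3608 km
12: 27.9401 km
13: 21.3565 km
Sorted: 6 (9.8967 km) < 2 (10.5411 km) < 1 (12.5888 km) < 8 (13.8992 km) < 5 (15.9536 km) < 13 (21.3565 km) < …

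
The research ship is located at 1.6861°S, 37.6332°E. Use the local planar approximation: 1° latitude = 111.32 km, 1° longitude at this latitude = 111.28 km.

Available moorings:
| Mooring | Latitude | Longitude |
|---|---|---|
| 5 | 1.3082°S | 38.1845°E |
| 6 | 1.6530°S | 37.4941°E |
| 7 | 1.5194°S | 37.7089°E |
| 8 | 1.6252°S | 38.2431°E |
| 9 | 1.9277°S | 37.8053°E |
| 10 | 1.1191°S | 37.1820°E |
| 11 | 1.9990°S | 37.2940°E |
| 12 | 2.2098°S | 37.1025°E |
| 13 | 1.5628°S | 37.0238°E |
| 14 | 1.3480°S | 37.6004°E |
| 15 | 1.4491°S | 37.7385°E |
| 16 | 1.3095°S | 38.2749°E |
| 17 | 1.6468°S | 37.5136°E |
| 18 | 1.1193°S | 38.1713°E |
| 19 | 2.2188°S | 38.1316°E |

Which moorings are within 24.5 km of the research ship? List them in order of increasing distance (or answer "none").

17, 6, 7

Distances from 1.6861°S, 37.6332°E:
5: 74.3866 km
6: 15.9116 km
7: 20.3795 km
8: 68.2074 km
9: 33.0168 km
10: 80.6532 km
11: 51.3619 km
12: 82.9840 km
13: 69.1892 km
14: 37.8139 km
15: 28.8680 km
16: 82.8052 km
17: 14.0097 km
18: 86.9869 km
19: 81.1944 km
Threshold 24.5 km: 17 (14.0097 km), 6 (15.9116 km), 7 (20.3795 km) are within range.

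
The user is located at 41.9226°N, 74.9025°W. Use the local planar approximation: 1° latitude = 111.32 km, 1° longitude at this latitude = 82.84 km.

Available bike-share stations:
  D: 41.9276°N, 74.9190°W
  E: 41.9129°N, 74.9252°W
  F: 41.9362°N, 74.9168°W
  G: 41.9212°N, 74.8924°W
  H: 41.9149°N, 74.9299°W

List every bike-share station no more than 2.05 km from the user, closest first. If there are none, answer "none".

G, D, F

Distances from 41.9226°N, 74.9025°W:
D: 1.4758 km
E: 2.1684 km
F: 1.9223 km
G: 0.8511 km
H: 2.4263 km
Threshold 2.05 km: G (0.8511 km), D (1.4758 km), F (1.9223 km) are within range.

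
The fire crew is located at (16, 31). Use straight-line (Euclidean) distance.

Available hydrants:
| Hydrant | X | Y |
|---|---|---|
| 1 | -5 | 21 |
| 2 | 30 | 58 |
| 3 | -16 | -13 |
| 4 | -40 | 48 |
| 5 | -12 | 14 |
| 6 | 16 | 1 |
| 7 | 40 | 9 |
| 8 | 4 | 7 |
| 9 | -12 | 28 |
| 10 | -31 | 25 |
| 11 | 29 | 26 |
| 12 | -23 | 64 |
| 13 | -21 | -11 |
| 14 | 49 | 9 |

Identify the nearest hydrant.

Distances from (16, 31):
1: √((-21)² + (-10)²) = √(441.000 + 100.000) = 23.3
2: √((14)² + (27)²) = √(196.000 + 729.000) = 30.4
3: √((-32)² + (-44)²) = √(1024.000 + 1936.000) = 54.4
4: √((-56)² + (17)²) = √(3136.000 + 289.000) = 58.5
5: √((-28)² + (-17)²) = √(784.000 + 289.000) = 32.8
6: √((0)² + (-30)²) = √(0.000 + 900.000) = 30.0
7: √((24)² + (-22)²) = √(576.000 + 484.000) = 32.6
8: √((-12)² + (-24)²) = √(144.000 + 576.000) = 26.8
9: √((-28)² + (-3)²) = √(784.000 + 9.000) = 28.2
10: √((-47)² + (-6)²) = √(2209.000 + 36.000) = 47.4
11: √((13)² + (-5)²) = √(169.000 + 25.000) = 13.9
12: √((-39)² + (33)²) = √(1521.000 + 1089.000) = 51.1
13: √((-37)² + (-42)²) = √(1369.000 + 1764.000) = 56.0
14: √((33)² + (-22)²) = √(1089.000 + 484.000) = 39.7
Minimum: 11 at 13.9.

11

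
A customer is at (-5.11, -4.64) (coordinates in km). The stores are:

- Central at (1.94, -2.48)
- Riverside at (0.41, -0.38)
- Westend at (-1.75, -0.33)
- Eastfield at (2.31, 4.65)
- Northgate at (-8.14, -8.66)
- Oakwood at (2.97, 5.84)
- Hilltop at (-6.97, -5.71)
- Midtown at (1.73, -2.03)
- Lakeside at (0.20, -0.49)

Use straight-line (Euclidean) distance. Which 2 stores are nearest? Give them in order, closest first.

Hilltop, Northgate

Distances from (-5.11, -4.64):
Central: √((7.05)² + (2.16)²) = √(49.7025 + 4.6656) = 7.37 km
Riverside: √((5.52)² + (4.26)²) = √(30.4704 + 18.1476) = 6.97 km
Westend: √((3.36)² + (4.31)²) = √(11.2896 + 18.5761) = 5.46 km
Eastfield: √((7.42)² + (9.29)²) = √(55.0564 + 86.3041) = 11.89 km
Northgate: √((-3.03)² + (-4.02)²) = √(9.1809 + 16.1604) = 5.03 km
Oakwood: √((8.08)² + (10.48)²) = √(65.2864 + 109.8304) = 13.23 km
Hilltop: √((-1.86)² + (-1.07)²) = √(3.4596 + 1.1449) = 2.15 km
Midtown: √((6.84)² + (2.61)²) = √(46.7856 + 6.8121) = 7.32 km
Lakeside: √((5.31)² + (4.15)²) = √(28.1961 + 17.2225) = 6.74 km
Sorted: Hilltop (2.15 km) < Northgate (5.03 km) < Westend (5.46 km) < Lakeside (6.74 km) < …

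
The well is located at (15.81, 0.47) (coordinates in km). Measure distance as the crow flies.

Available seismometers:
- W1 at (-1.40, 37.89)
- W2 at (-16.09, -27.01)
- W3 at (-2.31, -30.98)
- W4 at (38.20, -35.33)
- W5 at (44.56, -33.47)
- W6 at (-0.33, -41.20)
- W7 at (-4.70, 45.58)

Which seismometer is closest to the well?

Distances from (15.81, 0.47):
W1: 41.19 km
W2: 42.10 km
W3: 36.30 km
W4: 42.23 km
W5: 44.48 km
W6: 44.69 km
W7: 49.55 km
Minimum: W3 at 36.30 km.

W3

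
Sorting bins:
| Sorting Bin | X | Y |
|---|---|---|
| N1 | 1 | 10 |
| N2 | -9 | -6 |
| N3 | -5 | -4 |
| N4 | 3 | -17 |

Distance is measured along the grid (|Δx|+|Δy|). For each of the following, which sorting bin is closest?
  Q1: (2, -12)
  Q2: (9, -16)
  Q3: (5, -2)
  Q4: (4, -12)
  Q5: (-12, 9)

Q1 at (2, -12):
  N1: 23
  N2: 17
  N3: 15
  N4: 6
  → nearest: N4 (6)
Q2 at (9, -16):
  N1: 34
  N2: 28
  N3: 26
  N4: 7
  → nearest: N4 (7)
Q3 at (5, -2):
  N1: 16
  N2: 18
  N3: 12
  N4: 17
  → nearest: N3 (12)
Q4 at (4, -12):
  N1: 25
  N2: 19
  N3: 17
  N4: 6
  → nearest: N4 (6)
Q5 at (-12, 9):
  N1: 14
  N2: 18
  N3: 20
  N4: 41
  → nearest: N1 (14)

Q1→N4; Q2→N4; Q3→N3; Q4→N4; Q5→N1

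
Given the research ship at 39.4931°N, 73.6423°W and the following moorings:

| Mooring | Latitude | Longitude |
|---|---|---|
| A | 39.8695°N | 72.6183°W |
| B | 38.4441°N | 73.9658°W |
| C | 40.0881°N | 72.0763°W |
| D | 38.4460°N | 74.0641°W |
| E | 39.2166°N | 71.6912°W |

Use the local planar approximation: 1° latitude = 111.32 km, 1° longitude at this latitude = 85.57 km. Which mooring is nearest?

A

Distances from 39.4931°N, 73.6423°W:
A: √((0.3764·111.32)² + (1.0240·85.57)²) = √(1755.681063 + 7677.909297) = 97.1267 km
B: √((-1.0490·111.32)² + (-0.3235·85.57)²) = √(13636.325889 + 766.287311) = 120.0109 km
C: √((0.5950·111.32)² + (1.5660·85.57)²) = √(4387.128213 + 17956.702167) = 149.4785 km
D: √((-1.0471·111.32)² + (-0.4218·85.57)²) = √(13586.973067 + 1302.735400) = 122.0234 km
E: √((-0.2765·111.32)² + (1.9511·85.57)²) = √(947.407169 + 27874.181387) = 169.7692 km
Minimum: A at 97.1267 km.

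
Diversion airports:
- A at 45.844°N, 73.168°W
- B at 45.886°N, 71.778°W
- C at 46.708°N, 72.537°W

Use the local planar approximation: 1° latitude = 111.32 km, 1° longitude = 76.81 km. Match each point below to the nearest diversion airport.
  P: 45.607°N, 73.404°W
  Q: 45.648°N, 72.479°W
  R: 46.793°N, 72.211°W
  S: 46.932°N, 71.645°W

P→A; Q→A; R→C; S→C

P at 45.607°N, 73.404°W:
  A: 32.010 km
  B: 128.697 km
  C: 139.487 km
  → nearest: A (32.010 km)
Q at 45.648°N, 72.479°W:
  A: 57.243 km
  B: 60.009 km
  C: 118.083 km
  → nearest: A (57.243 km)
R at 46.793°N, 72.211°W:
  A: 128.700 km
  B: 106.304 km
  C: 26.768 km
  → nearest: C (26.768 km)
S at 46.932°N, 71.645°W:
  A: 168.386 km
  B: 116.888 km
  C: 72.911 km
  → nearest: C (72.911 km)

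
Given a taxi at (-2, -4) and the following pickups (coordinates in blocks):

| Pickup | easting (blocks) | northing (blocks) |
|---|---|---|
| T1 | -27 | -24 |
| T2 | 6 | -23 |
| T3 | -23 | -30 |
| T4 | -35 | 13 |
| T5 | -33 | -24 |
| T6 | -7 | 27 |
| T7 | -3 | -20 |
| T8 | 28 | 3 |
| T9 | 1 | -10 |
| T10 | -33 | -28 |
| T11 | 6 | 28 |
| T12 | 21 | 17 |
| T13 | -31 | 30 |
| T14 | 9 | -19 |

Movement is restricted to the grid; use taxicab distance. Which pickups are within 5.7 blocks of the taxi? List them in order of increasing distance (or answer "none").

none

Distances from (-2, -4):
T1: 45 blocks
T2: 27 blocks
T3: 47 blocks
T4: 50 blocks
T5: 51 blocks
T6: 36 blocks
T7: 17 blocks
T8: 37 blocks
T9: 9 blocks
T10: 55 blocks
T11: 40 blocks
T12: 44 blocks
T13: 63 blocks
T14: 26 blocks
Threshold 5.7 blocks: none within range.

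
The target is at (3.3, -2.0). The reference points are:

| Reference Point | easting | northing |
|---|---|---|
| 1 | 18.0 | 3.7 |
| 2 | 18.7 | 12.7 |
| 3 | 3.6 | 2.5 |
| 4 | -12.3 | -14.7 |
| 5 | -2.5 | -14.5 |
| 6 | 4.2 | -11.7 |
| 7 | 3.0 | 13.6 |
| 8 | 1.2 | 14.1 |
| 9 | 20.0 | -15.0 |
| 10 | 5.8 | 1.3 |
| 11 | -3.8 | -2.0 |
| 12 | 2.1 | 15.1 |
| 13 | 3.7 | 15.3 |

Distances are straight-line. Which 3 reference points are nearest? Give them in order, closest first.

10, 3, 11

Distances from (3.3, -2.0):
1: √((14.7)² + (5.7)²) = √(216.090 + 32.490) = 15.8
2: √((15.4)² + (14.7)²) = √(237.160 + 216.090) = 21.3
3: √((0.3)² + (4.5)²) = √(0.090 + 20.250) = 4.5
4: √((-15.6)² + (-12.7)²) = √(243.360 + 161.290) = 20.1
5: √((-5.8)² + (-12.5)²) = √(33.640 + 156.250) = 13.8
6: √((0.9)² + (-9.7)²) = √(0.810 + 94.090) = 9.7
7: √((-0.3)² + (15.6)²) = √(0.090 + 243.360) = 15.6
8: √((-2.1)² + (16.1)²) = √(4.410 + 259.210) = 16.2
9: √((16.7)² + (-13.0)²) = √(278.890 + 169.000) = 21.2
10: √((2.5)² + (3.3)²) = √(6.250 + 10.890) = 4.1
11: √((-7.1)² + (0.0)²) = √(50.410 + 0.000) = 7.1
12: √((-1.2)² + (17.1)²) = √(1.440 + 292.410) = 17.1
13: √((0.4)² + (17.3)²) = √(0.160 + 299.290) = 17.3
Sorted: 10 (4.1) < 3 (4.5) < 11 (7.1) < 6 (9.7) < 5 (13.8) < …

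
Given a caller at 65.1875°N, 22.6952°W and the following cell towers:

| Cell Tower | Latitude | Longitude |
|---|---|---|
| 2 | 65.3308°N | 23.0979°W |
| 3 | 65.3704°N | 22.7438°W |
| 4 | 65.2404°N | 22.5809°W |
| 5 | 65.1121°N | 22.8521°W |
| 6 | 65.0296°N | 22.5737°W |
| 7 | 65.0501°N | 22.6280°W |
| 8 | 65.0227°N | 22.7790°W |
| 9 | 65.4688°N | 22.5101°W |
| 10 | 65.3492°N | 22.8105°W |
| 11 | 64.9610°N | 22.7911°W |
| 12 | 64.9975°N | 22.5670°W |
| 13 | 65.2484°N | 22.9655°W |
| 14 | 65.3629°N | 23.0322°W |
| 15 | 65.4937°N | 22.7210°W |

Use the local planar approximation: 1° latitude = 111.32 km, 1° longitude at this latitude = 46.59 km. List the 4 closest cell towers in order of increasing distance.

4, 5, 13, 7

Distances from 65.1875°N, 22.6952°W:
2: √((0.1433·111.32)² + (-0.4027·46.59)²) = √(254.471281 + 352.004877) = 24.6267 km
3: √((0.1829·111.32)² + (-0.0486·46.59)²) = √(414.547028 + 5.126937) = 20.4859 km
4: √((0.0529·111.32)² + (0.1143·46.59)²) = √(34.678295 + 28.358149) = 7.9395 km
5: √((-0.0754·111.32)² + (-0.1569·46.59)²) = √(70.451312 + 53.435676) = 11.1305 km
6: √((-0.1579·111.32)² + (0.1215·46.59)²) = √(308.965975 + 32.043355) = 18.4664 km
7: √((-0.1374·111.32)² + (0.0672·46.59)²) = √(233.948282 + 9.802209) = 15.6125 km
8: √((-0.1648·111.32)² + (-0.0838·46.59)²) = √(336.558691 + 15.243106) = 18.7564 km
9: √((0.2813·111.32)² + (0.1851·46.59)²) = √(980.586387 + 74.370082) = 32.4801 km
10: √((0.1617·111.32)² + (-0.1153·46.59)²) = √(324.015984 + 28.856525) = 18.7849 km
11: √((-0.2265·111.32)² + (-0.0959·46.59)²) = √(635.744787 + 19.962854) = 25.6068 km
12: √((-0.1900·111.32)² + (0.1282·46.59)²) = √(447.356341 + 35.674794) = 21.9780 km
13: √((0.0609·111.32)² + (-0.2703·46.59)²) = √(45.960102 + 158.590626) = 14.3021 km
14: √((0.1754·111.32)² + (-0.3370·46.59)²) = √(381.246244 + 246.516063) = 25.0552 km
15: √((0.3062·111.32)² + (-0.0258·46.59)²) = √(1161.867940 + 1.444857) = 34.1074 km
Sorted: 4 (7.9395 km) < 5 (11.1305 km) < 13 (14.3021 km) < 7 (15.6125 km) < 6 (18.4664 km) < 8 (18.7564 km) < …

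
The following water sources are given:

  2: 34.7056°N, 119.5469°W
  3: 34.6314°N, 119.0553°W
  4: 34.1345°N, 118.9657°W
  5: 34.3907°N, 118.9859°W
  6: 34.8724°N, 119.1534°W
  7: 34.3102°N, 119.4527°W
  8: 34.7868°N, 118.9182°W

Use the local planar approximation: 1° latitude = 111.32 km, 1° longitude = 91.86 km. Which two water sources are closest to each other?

3 and 8

Pairwise distances:
3–8: √((0.1554·111.32)² + (0.1371·91.86)²) = √(299.259830 + 158.608987) = 21.3979 km
6–8: √((-0.0856·111.32)² + (0.2352·91.86)²) = √(90.801689 + 466.796420) = 23.6135 km
3–5: √((-0.2407·111.32)² + (0.0694·91.86)²) = √(717.957234 + 40.641696) = 27.5427 km
3–6: √((0.2410·111.32)² + (-0.0981·91.86)²) = √(719.748023 + 81.206519) = 28.3011 km
4–5: √((0.2562·111.32)² + (-0.0202·91.86)²) = √(813.400895 + 3.443147) = 28.5805 km
2–6: √((0.1668·111.32)² + (0.3935·91.86)²) = √(344.777160 + 1306.599103) = 40.6371 km
5–7: √((-0.0805·111.32)² + (-0.4668·91.86)²) = √(80.304181 + 1838.715669) = 43.8066 km
5–8: √((0.3961·111.32)² + (0.0677·91.86)²) = √(1944.267784 + 38.674991) = 44.5302 km
2–7: √((-0.3954·111.32)² + (0.0942·91.86)²) = √(1937.401918 + 74.878078) = 44.8584 km
2–3: √((-0.0742·111.32)² + (0.4916·91.86)²) = √(68.226675 + 2039.278923) = 45.9076 km
4–7: √((0.1757·111.32)² + (-0.4870·91.86)²) = √(382.551508 + 2001.293591) = 48.8246 km
3–7: √((-0.3212·111.32)² + (-0.3974·91.86)²) = √(1278.490392 + 1332.626999) = 51.0991 km
5–6: √((0.4817·111.32)² + (-0.1675·91.86)²) = √(2875.409399 + 236.745921) = 55.7867 km
3–4: √((-0.4969·111.32)² + (0.0896·91.86)²) = √(3059.739047 + 67.743698) = 55.9239 km
2–8: √((0.0812·111.32)² + (0.6287·91.86)²) = √(81.706847 + 3335.337627) = 58.4555 km
2–5: √((-0.3149·111.32)² + (0.5610·91.86)²) = √(1228.829749 + 2655.697500) = 62.3260 km
6–7: √((-0.5622·111.32)² + (-0.2993·91.86)²) = √(3916.770073 + 755.903430) = 68.3570 km
7–8: √((0.4766·111.32)² + (0.5345·91.86)²) = √(2814.844909 + 2410.728495) = 72.2881 km
4–8: √((0.6523·111.32)² + (0.0475·91.86)²) = √(5272.798224 + 19.038823) = 72.7450 km
2–4: √((-0.5711·111.32)² + (0.5812·91.86)²) = √(4041.761807 + 2850.388738) = 83.0190 km
4–6: √((0.7379·111.32)² + (-0.1877·91.86)²) = √(6747.477049 + 297.290771) = 83.9331 km
Closest pair: 3–8 at 21.3979 km.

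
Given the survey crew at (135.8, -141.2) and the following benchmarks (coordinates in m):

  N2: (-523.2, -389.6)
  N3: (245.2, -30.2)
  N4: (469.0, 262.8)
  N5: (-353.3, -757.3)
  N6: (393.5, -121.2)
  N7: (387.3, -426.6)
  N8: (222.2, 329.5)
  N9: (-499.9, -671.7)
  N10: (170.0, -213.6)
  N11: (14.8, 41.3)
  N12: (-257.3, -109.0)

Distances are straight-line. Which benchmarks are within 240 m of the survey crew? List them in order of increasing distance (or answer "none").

Distances from (135.8, -141.2):
N2: 704.3 m
N3: 155.9 m
N4: 523.7 m
N5: 786.6 m
N6: 258.5 m
N7: 380.4 m
N8: 478.6 m
N9: 828.0 m
N10: 80.1 m
N11: 219.0 m
N12: 394.4 m
Threshold 240 m: N10 (80.1 m), N3 (155.9 m), N11 (219.0 m) are within range.

N10, N3, N11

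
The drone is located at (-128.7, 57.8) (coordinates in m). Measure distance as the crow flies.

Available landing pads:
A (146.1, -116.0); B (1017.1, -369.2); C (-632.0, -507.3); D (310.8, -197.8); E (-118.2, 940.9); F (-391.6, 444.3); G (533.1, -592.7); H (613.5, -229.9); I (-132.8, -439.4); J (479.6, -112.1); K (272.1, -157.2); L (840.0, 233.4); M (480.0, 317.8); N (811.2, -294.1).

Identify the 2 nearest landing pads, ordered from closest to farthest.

Distances from (-128.7, 57.8):
A: √((274.8)² + (-173.8)²) = √(75515.040 + 30206.440) = 325.1 m
B: √((1145.8)² + (-427.0)²) = √(1312857.640 + 182329.000) = 1222.8 m
C: √((-503.3)² + (-565.1)²) = √(253310.890 + 319338.010) = 756.7 m
D: √((439.5)² + (-255.6)²) = √(193160.250 + 65331.360) = 508.4 m
E: √((10.5)² + (883.1)²) = √(110.250 + 779865.610) = 883.2 m
F: √((-262.9)² + (386.5)²) = √(69116.410 + 149382.250) = 467.4 m
G: √((661.8)² + (-650.5)²) = √(437979.240 + 423150.250) = 928.0 m
H: √((742.2)² + (-287.7)²) = √(550860.840 + 82771.290) = 796.0 m
I: √((-4.1)² + (-497.2)²) = √(16.810 + 247207.840) = 497.2 m
J: √((608.3)² + (-169.9)²) = √(370028.890 + 28866.010) = 631.6 m
K: √((400.8)² + (-215.0)²) = √(160640.640 + 46225.000) = 454.8 m
L: √((968.7)² + (175.6)²) = √(938379.690 + 30835.360) = 984.5 m
M: √((608.7)² + (260.0)²) = √(370515.690 + 67600.000) = 661.9 m
N: √((939.9)² + (-351.9)²) = √(883412.010 + 123833.610) = 1003.6 m
Sorted: A (325.1 m) < K (454.8 m) < F (467.4 m) < I (497.2 m) < …

A, K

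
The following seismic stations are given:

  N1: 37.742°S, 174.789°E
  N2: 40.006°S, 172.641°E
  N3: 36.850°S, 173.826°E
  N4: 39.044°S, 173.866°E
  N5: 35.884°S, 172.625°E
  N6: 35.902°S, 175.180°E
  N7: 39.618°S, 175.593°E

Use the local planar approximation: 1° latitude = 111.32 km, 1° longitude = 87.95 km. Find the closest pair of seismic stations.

Pairwise distances:
N1–N3: 130.512 km
N3–N5: 150.735 km
N2–N4: 151.907 km
N3–N6: 159.116 km
N4–N7: 164.783 km
N1–N4: 166.124 km
N1–N6: 207.695 km
N1–N7: 220.483 km
N5–N6: 224.721 km
N3–N4: 244.261 km
N2–N7: 263.197 km
N1–N5: 281.074 km
N1–N2: 314.973 km
N3–N7: 345.106 km
N2–N3: 366.459 km
N4–N5: 368.315 km
N4–N6: 368.365 km
N6–N7: 415.257 km
N2–N5: 458.863 km
N5–N7: 490.836 km
N2–N6: 508.511 km
Closest pair: N1–N3 at 130.512 km.

N1 and N3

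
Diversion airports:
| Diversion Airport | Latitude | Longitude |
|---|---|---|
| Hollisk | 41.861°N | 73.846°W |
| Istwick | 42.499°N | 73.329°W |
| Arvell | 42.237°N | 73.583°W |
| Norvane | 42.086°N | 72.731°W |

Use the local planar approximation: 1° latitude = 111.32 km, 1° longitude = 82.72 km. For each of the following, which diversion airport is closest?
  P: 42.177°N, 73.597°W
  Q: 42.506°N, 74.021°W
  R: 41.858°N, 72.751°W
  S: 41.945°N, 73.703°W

P at 42.177°N, 73.597°W:
  Hollisk: 40.764 km
  Istwick: 42.147 km
  Arvell: 6.779 km
  Norvane: 72.348 km
  → nearest: Arvell (6.779 km)
Q at 42.506°N, 74.021°W:
  Hollisk: 73.246 km
  Istwick: 57.248 km
  Arvell: 47.004 km
  Norvane: 116.502 km
  → nearest: Arvell (47.004 km)
R at 41.858°N, 72.751°W:
  Hollisk: 90.579 km
  Istwick: 85.894 km
  Arvell: 80.726 km
  Norvane: 25.435 km
  → nearest: Norvane (25.435 km)
S at 41.945°N, 73.703°W:
  Hollisk: 15.079 km
  Istwick: 68.996 km
  Arvell: 33.987 km
  Norvane: 81.922 km
  → nearest: Hollisk (15.079 km)

P→Arvell; Q→Arvell; R→Norvane; S→Hollisk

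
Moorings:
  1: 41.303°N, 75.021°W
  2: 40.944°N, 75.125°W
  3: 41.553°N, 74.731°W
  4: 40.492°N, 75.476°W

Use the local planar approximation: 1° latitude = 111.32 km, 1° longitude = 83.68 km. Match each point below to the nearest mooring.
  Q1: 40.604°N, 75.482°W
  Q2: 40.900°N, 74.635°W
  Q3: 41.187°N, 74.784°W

Q1 at 40.604°N, 75.482°W:
  1: √((0.699·111.32)² + (0.461·83.68)²) = √(6054.81317 + 1488.14481) = 86.850 km
  2: √((0.340·111.32)² + (0.357·83.68)²) = √(1432.53166 + 892.44154) = 48.218 km
  3: √((0.949·111.32)² + (0.751·83.68)²) = √(11160.37584 + 3949.32812) = 122.922 km
  4: √((-0.112·111.32)² + (0.006·83.68)²) = √(155.44703 + 0.25208) = 12.478 km
  → nearest: 4 (12.478 km)
Q2 at 40.900°N, 74.635°W:
  1: √((0.403·111.32)² + (-0.386·83.68)²) = √(2012.59546 + 1043.32101) = 55.280 km
  2: √((0.044·111.32)² + (-0.490·83.68)²) = √(23.99119 + 1681.26241) = 41.295 km
  3: √((0.653·111.32)² + (-0.096·83.68)²) = √(5284.12105 + 64.53359) = 73.134 km
  4: √((-0.408·111.32)² + (-0.841·83.68)²) = √(2062.84559 + 4952.62374) = 83.758 km
  → nearest: 2 (41.295 km)
Q3 at 41.187°N, 74.784°W:
  1: √((0.116·111.32)² + (-0.237·83.68)²) = √(166.74867 + 393.31457) = 23.666 km
  2: √((-0.243·111.32)² + (-0.341·83.68)²) = √(731.74362 + 814.23938) = 39.319 km
  3: √((0.366·111.32)² + (0.053·83.68)²) = √(1660.00183 + 19.66958) = 40.984 km
  4: √((-0.695·111.32)² + (-0.692·83.68)²) = √(5985.71458 + 3353.16969) = 96.638 km
  → nearest: 1 (23.666 km)

Q1→4; Q2→2; Q3→1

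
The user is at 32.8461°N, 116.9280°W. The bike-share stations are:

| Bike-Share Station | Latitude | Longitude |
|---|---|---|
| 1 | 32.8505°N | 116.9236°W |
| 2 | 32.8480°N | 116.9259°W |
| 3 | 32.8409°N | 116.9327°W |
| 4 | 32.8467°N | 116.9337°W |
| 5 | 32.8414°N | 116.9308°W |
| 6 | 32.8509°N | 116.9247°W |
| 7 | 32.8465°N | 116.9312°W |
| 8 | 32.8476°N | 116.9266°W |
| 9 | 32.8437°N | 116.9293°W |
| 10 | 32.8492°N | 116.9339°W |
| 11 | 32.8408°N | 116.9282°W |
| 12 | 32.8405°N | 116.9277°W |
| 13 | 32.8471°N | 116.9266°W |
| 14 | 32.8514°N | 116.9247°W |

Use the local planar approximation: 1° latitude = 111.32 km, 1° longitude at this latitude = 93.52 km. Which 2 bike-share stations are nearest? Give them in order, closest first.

Distances from 32.8461°N, 116.9280°W:
1: 0.6397 km
2: 0.2886 km
3: 0.7268 km
4: 0.5372 km
5: 0.5851 km
6: 0.6171 km
7: 0.3026 km
8: 0.2122 km
9: 0.2935 km
10: 0.6508 km
11: 0.5903 km
12: 0.6240 km
13: 0.1719 km
14: 0.6658 km
Sorted: 13 (0.1719 km) < 8 (0.2122 km) < 2 (0.2886 km) < 9 (0.2935 km) < …

13, 8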